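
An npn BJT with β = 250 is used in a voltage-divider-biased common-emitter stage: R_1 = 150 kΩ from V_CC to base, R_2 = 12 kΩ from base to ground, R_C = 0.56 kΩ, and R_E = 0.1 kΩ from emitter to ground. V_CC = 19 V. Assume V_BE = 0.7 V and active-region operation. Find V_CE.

V_CE ≈ 16 V

Thevenize the base divider: V_Th = V_CC·R_2/(R_1+R_2) = 19×12/162 = 1.41 V, R_Th = R_1‖R_2 = 11.1 kΩ.
Base-emitter loop: V_Th = I_B·R_Th + V_BE + (β+1)I_B·R_E, so I_B = (1.41 − 0.7) / (11.1 + 251×0.1) = 0.0195 mA.
I_C = β·I_B = 250×0.0195 = 4.88 mA, and I_E = (β+1)I_B = 4.9 mA.
V_CE = V_CC − I_C·R_C − I_E·R_E = 19 − 4.88×0.56 − 4.9×0.1 = 15.8 V.
V_CE = 15.8 V > 0.2 V confirms active-region operation.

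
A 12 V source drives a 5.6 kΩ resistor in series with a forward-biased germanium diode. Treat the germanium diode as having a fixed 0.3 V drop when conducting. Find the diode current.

KVL around the loop: 12 = V_D + I·R = 0.3 + I × 5.6 kΩ.
So I = (12 − 0.3) / 5.6 kΩ = 11.7 / 5.6 = 2.09 mA.

I ≈ 2.1 mA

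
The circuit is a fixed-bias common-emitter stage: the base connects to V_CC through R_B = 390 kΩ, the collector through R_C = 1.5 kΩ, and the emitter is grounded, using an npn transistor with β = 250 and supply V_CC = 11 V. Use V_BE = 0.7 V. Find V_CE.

Base loop: V_CC = I_B·R_B + V_BE, so I_B = (11 − 0.7)/390 kΩ = 0.0264 mA.
In the active region I_C = β·I_B = 250 × 0.0264 = 6.6 mA.
Collector loop: V_CE = V_CC − I_C·R_C = 11 − 6.6×1.5 = 1.1 V.
Since V_CE = 1.1 V > V_CE(sat) ≈ 0.2 V, the transistor is in the active region as assumed.

V_CE ≈ 1.1 V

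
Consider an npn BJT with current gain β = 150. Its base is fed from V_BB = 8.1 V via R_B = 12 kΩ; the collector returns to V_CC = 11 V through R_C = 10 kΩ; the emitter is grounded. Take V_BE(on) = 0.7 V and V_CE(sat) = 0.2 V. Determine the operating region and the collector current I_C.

Assume active: I_B = (8.1 − 0.7)/12 = 0.617 mA, giving I_C = β·I_B = 92.5 mA.
But then V_CE = 11 − 92.5×10 = -914 V < V_CE(sat) = 0.2 V — impossible in the active region.
So the transistor is saturated. With V_CE = 0.2 V, I_C = (V_CC − 0.2)/R_C = 10.8/10 = 1.08 mA.
Check: β·I_B = 92.5 mA > I_C = 1.08 mA, confirming saturation.

saturation; I_C ≈ 1.1 mA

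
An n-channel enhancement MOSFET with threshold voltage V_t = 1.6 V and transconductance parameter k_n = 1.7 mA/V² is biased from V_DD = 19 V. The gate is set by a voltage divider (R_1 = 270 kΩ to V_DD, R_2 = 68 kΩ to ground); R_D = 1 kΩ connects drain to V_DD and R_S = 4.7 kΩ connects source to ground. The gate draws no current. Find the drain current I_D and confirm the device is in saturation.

I_D ≈ 0.34 mA

V_G = V_DD·R_2/(R_1+R_2) = 19×68/338 = 3.82 V.
Assume saturation: I_D = (k_n/2)(V_GS − V_t)² with V_GS = V_G − I_D·R_S = 3.82 − 4.7·I_D.
Substituting gives 18.8·I_D² − 18.8·I_D + 4.2 = 0, with roots I_D = 0.339 or 0.66 mA.
The root I_D = 0.66 mA gives V_GS = 0.719 V ≤ V_t, so take I_D = 0.339 mA.
Then V_GS = 2.23 V and V_DS = V_DD − I_D(R_D+R_S) = 19 − 0.339×5.7 = 17.1 V.
Saturation requires V_DS ≥ V_GS − V_t = 0.631 V; 17.1 ≥ 0.631 ✓.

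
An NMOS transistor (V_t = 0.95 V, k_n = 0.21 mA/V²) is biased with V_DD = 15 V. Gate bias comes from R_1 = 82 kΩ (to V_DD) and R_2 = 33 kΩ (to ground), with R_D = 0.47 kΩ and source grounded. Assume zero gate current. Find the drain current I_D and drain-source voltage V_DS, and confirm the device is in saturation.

V_G = V_DD·R_2/(R_1+R_2) = 15×33/115 = 4.3 V. With the source grounded, V_GS = V_G = 4.3 V.
Assume saturation: I_D = (k_n/2)(V_GS − V_t)² = (0.21/2)×(4.3 − 0.95)² = 0.105×3.35² = 1.18 mA.
V_DS = V_DD − I_D·R_D = 15 − 1.18×0.47 = 14.4 V.
Saturation requires V_DS ≥ V_GS − V_t = 3.35 V; 14.4 ≥ 3.35 ✓.

I_D ≈ 1.2 mA, V_DS ≈ 14 V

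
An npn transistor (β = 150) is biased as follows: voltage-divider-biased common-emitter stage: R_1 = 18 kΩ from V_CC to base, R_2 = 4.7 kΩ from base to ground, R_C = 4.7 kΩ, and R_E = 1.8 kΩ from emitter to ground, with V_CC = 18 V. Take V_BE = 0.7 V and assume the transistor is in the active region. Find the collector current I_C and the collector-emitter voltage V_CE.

Thevenize the base divider: V_Th = V_CC·R_2/(R_1+R_2) = 18×4.7/22.7 = 3.73 V, R_Th = R_1‖R_2 = 3.73 kΩ.
Base-emitter loop: V_Th = I_B·R_Th + V_BE + (β+1)I_B·R_E, so I_B = (3.73 − 0.7) / (3.73 + 151×1.8) = 0.011 mA.
I_C = β·I_B = 150×0.011 = 1.65 mA, and I_E = (β+1)I_B = 1.66 mA.
V_CE = V_CC − I_C·R_C − I_E·R_E = 18 − 1.65×4.7 − 1.66×1.8 = 7.27 V.
V_CE = 7.27 V > 0.2 V confirms active-region operation.

I_C ≈ 1.6 mA, V_CE ≈ 7.3 V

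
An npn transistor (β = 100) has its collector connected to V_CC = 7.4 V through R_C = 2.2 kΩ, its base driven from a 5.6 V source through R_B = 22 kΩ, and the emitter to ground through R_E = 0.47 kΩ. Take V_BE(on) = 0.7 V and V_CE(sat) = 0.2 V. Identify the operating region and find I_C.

Assume active: I_B = (5.6 − 0.7)/(22 + 101×0.47) = 0.0705 mA, I_C = β·I_B = 7.05 mA.
Then V_CE = 7.4 − 7.05×2.2 − 7.12×0.47 = -11.5 V < 0.2 V — the active assumption fails.
Re-solve with V_CE = 0.2 V. KCL at the emitter: V_E/R_E = (V_BB−0.7−V_E)/R_B + (V_CC−0.2−V_E)/R_C, giving V_E = 1.33 V.
I_C = (V_CC − 0.2 − V_E)/R_C = (7.2 − 1.33)/2.2 = 2.67 mA.
Check: I_B = (4.9 − 1.33)/22 = 0.162 mA, and β·I_B = 16.2 mA > I_C, confirming saturation.

saturation; I_C ≈ 2.7 mA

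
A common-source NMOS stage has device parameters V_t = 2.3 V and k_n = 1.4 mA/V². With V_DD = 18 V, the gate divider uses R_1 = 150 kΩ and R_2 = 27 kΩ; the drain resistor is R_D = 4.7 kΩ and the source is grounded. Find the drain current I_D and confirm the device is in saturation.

I_D ≈ 0.14 mA

V_G = V_DD·R_2/(R_1+R_2) = 18×27/177 = 2.75 V. With the source grounded, V_GS = V_G = 2.75 V.
Assume saturation: I_D = (k_n/2)(V_GS − V_t)² = (1.4/2)×(2.75 − 2.3)² = 0.7×0.446² = 0.139 mA.
V_DS = V_DD − I_D·R_D = 18 − 0.139×4.7 = 17.3 V.
Saturation requires V_DS ≥ V_GS − V_t = 0.446 V; 17.3 ≥ 0.446 ✓.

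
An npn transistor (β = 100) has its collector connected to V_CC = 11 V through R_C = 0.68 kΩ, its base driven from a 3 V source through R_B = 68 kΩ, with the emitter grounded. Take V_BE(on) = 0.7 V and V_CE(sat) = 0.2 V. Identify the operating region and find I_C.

active; I_C ≈ 3.4 mA

Assume active. Base-emitter loop: I_B = (V_BB − V_BE)/R_B = (3 − 0.7)/68 = 0.0338 mA.
I_C = β·I_B = 100×0.0338 = 3.38 mA.
V_CE = V_CC − I_C·R_C = 11 − 3.38×0.68 = 8.7 V > V_CE(sat), so the active-region assumption holds.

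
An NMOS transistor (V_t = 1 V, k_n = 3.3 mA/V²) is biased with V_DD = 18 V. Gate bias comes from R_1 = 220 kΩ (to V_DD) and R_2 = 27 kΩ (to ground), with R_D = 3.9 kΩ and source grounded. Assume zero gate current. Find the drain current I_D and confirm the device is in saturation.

I_D ≈ 1.5 mA

V_G = V_DD·R_2/(R_1+R_2) = 18×27/247 = 1.97 V. With the source grounded, V_GS = V_G = 1.97 V.
Assume saturation: I_D = (k_n/2)(V_GS − V_t)² = (3.3/2)×(1.97 − 1)² = 1.65×0.968² = 1.54 mA.
V_DS = V_DD − I_D·R_D = 18 − 1.54×3.9 = 12 V.
Saturation requires V_DS ≥ V_GS − V_t = 0.968 V; 12 ≥ 0.968 ✓.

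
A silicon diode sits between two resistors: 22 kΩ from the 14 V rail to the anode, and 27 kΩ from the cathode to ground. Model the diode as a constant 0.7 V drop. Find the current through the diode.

I ≈ 0.27 mA

The two resistors are in series with the diode, so KVL gives 14 = I·22 + 0.7 + I·27.
I = (14 − 0.7) / (22 + 27) kΩ = 13.3 / 49 = 0.271 mA.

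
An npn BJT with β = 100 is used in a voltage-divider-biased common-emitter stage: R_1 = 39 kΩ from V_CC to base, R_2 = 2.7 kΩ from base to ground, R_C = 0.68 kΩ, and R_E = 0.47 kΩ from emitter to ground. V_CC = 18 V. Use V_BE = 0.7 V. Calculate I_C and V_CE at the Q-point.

I_C ≈ 0.93 mA, V_CE ≈ 17 V

Thevenize the base divider: V_Th = V_CC·R_2/(R_1+R_2) = 18×2.7/41.7 = 1.17 V, R_Th = R_1‖R_2 = 2.53 kΩ.
Base-emitter loop: V_Th = I_B·R_Th + V_BE + (β+1)I_B·R_E, so I_B = (1.17 − 0.7) / (2.53 + 101×0.47) = 0.00931 mA.
I_C = β·I_B = 100×0.00931 = 0.931 mA, and I_E = (β+1)I_B = 0.94 mA.
V_CE = V_CC − I_C·R_C − I_E·R_E = 18 − 0.931×0.68 − 0.94×0.47 = 16.9 V.
V_CE = 16.9 V > 0.2 V confirms active-region operation.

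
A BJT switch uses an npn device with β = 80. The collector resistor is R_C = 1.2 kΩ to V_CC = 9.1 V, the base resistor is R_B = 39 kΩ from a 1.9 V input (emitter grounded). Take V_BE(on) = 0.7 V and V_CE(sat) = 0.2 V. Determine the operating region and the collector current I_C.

active; I_C ≈ 2.5 mA

Assume active. Base-emitter loop: I_B = (V_BB − V_BE)/R_B = (1.9 − 0.7)/39 = 0.0308 mA.
I_C = β·I_B = 80×0.0308 = 2.46 mA.
V_CE = V_CC − I_C·R_C = 9.1 − 2.46×1.2 = 6.15 V > V_CE(sat), so the active-region assumption holds.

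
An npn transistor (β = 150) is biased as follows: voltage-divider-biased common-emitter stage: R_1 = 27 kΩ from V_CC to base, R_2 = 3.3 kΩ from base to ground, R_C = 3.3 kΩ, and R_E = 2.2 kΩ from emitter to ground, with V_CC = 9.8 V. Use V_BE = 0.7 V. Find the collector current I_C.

Thevenize the base divider: V_Th = V_CC·R_2/(R_1+R_2) = 9.8×3.3/30.3 = 1.07 V, R_Th = R_1‖R_2 = 2.94 kΩ.
Base-emitter loop: V_Th = I_B·R_Th + V_BE + (β+1)I_B·R_E, so I_B = (1.07 − 0.7) / (2.94 + 151×2.2) = 0.0011 mA.
I_C = β·I_B = 150×0.0011 = 0.164 mA, and I_E = (β+1)I_B = 0.166 mA.
V_CE = V_CC − I_C·R_C − I_E·R_E = 9.8 − 0.164×3.3 − 0.166×2.2 = 8.89 V.
V_CE = 8.89 V > 0.2 V confirms active-region operation.

I_C ≈ 0.16 mA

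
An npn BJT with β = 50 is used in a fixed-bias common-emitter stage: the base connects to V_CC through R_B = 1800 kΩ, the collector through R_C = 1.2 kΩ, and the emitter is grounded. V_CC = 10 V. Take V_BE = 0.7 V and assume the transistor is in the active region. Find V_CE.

Base loop: V_CC = I_B·R_B + V_BE, so I_B = (10 − 0.7)/1800 kΩ = 0.00517 mA.
In the active region I_C = β·I_B = 50 × 0.00517 = 0.258 mA.
Collector loop: V_CE = V_CC − I_C·R_C = 10 − 0.258×1.2 = 9.69 V.
Since V_CE = 9.69 V > V_CE(sat) ≈ 0.2 V, the transistor is in the active region as assumed.

V_CE ≈ 9.7 V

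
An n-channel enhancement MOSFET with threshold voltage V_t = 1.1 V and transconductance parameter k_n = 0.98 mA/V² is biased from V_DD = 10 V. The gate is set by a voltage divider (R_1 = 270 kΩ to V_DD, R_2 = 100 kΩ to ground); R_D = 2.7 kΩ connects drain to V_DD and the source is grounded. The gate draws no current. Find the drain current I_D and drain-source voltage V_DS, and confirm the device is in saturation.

I_D ≈ 1.3 mA, V_DS ≈ 6.6 V

V_G = V_DD·R_2/(R_1+R_2) = 10×100/370 = 2.7 V. With the source grounded, V_GS = V_G = 2.7 V.
Assume saturation: I_D = (k_n/2)(V_GS − V_t)² = (0.98/2)×(2.7 − 1.1)² = 0.49×1.6² = 1.26 mA.
V_DS = V_DD − I_D·R_D = 10 − 1.26×2.7 = 6.6 V.
Saturation requires V_DS ≥ V_GS − V_t = 1.6 V; 6.6 ≥ 1.6 ✓.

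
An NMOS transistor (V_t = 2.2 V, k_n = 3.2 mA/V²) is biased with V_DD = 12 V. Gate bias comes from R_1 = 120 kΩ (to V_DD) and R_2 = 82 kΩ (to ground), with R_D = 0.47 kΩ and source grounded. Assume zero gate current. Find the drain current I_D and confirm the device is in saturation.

V_G = V_DD·R_2/(R_1+R_2) = 12×82/202 = 4.87 V. With the source grounded, V_GS = V_G = 4.87 V.
Assume saturation: I_D = (k_n/2)(V_GS − V_t)² = (3.2/2)×(4.87 − 2.2)² = 1.6×2.67² = 11.4 mA.
V_DS = V_DD − I_D·R_D = 12 − 11.4×0.47 = 6.63 V.
Saturation requires V_DS ≥ V_GS − V_t = 2.67 V; 6.63 ≥ 2.67 ✓.

I_D ≈ 11 mA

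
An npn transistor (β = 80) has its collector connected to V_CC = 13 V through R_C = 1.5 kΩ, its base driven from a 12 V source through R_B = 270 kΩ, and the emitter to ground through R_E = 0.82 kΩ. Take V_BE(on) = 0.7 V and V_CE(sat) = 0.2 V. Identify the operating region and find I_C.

active; I_C ≈ 2.7 mA

Assume active. Base-emitter loop: I_B = (V_BB − V_BE)/(R_B + (β+1)R_E) = (12 − 0.7)/(270 + 81×0.82) = 0.0336 mA.
I_C = β·I_B = 80×0.0336 = 2.69 mA.
V_CE = V_CC − I_C·R_C − I_E·R_E = 13 − 2.69×1.5 − 2.72×0.82 = 6.74 V > V_CE(sat), so the active-region assumption holds.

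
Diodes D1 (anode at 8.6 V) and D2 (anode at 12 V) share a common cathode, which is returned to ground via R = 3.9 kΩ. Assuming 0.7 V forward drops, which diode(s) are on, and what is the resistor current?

Only D2 conducts; I_R ≈ 2.9 mA

Assume both conduct. Then node N would need to be at both 8.6−0.7 = 7.9 V and 12−0.7 = 11.3 V, which is impossible.
Assume only D2 conducts: V_N = 12 − 0.7 = 11.3 V, so I_R = 11.3/3.9 = 2.9 mA.
Check D1: its anode-to-cathode voltage is 8.6 − 11.3 = -2.7 V < 0.7 V, so it is off. The assumption is consistent.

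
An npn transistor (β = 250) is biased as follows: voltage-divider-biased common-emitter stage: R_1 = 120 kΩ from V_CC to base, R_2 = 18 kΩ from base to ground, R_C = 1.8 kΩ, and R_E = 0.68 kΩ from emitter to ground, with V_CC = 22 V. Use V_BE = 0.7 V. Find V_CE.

Thevenize the base divider: V_Th = V_CC·R_2/(R_1+R_2) = 22×18/138 = 2.87 V, R_Th = R_1‖R_2 = 15.7 kΩ.
Base-emitter loop: V_Th = I_B·R_Th + V_BE + (β+1)I_B·R_E, so I_B = (2.87 − 0.7) / (15.7 + 251×0.68) = 0.0116 mA.
I_C = β·I_B = 250×0.0116 = 2.91 mA, and I_E = (β+1)I_B = 2.92 mA.
V_CE = V_CC − I_C·R_C − I_E·R_E = 22 − 2.91×1.8 − 2.92×0.68 = 14.8 V.
V_CE = 14.8 V > 0.2 V confirms active-region operation.

V_CE ≈ 15 V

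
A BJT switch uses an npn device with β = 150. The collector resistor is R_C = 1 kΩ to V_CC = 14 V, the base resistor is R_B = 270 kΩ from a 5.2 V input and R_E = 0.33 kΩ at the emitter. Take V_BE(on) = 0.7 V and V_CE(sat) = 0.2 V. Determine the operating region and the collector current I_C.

Assume active. Base-emitter loop: I_B = (V_BB − V_BE)/(R_B + (β+1)R_E) = (5.2 − 0.7)/(270 + 151×0.33) = 0.0141 mA.
I_C = β·I_B = 150×0.0141 = 2.11 mA.
V_CE = V_CC − I_C·R_C − I_E·R_E = 14 − 2.11×1 − 2.12×0.33 = 11.2 V > V_CE(sat), so the active-region assumption holds.

active; I_C ≈ 2.1 mA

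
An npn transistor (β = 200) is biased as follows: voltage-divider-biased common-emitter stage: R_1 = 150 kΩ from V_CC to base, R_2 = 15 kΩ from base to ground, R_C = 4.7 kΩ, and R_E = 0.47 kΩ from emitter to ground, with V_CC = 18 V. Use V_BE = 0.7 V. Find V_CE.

Thevenize the base divider: V_Th = V_CC·R_2/(R_1+R_2) = 18×15/165 = 1.64 V, R_Th = R_1‖R_2 = 13.6 kΩ.
Base-emitter loop: V_Th = I_B·R_Th + V_BE + (β+1)I_B·R_E, so I_B = (1.64 − 0.7) / (13.6 + 201×0.47) = 0.00866 mA.
I_C = β·I_B = 200×0.00866 = 1.73 mA, and I_E = (β+1)I_B = 1.74 mA.
V_CE = V_CC − I_C·R_C − I_E·R_E = 18 − 1.73×4.7 − 1.74×0.47 = 9.04 V.
V_CE = 9.04 V > 0.2 V confirms active-region operation.

V_CE ≈ 9 V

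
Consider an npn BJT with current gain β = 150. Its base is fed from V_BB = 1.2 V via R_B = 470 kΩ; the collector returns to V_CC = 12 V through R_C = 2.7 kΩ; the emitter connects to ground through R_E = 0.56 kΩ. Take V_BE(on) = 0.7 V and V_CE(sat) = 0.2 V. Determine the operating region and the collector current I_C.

Assume active. Base-emitter loop: I_B = (V_BB − V_BE)/(R_B + (β+1)R_E) = (1.2 − 0.7)/(470 + 151×0.56) = 0.000902 mA.
I_C = β·I_B = 150×0.000902 = 0.135 mA.
V_CE = V_CC − I_C·R_C − I_E·R_E = 12 − 0.135×2.7 − 0.136×0.56 = 11.6 V > V_CE(sat), so the active-region assumption holds.

active; I_C ≈ 0.14 mA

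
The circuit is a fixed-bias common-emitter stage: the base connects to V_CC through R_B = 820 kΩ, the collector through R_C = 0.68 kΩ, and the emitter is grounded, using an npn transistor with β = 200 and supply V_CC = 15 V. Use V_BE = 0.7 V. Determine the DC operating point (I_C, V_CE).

Base loop: V_CC = I_B·R_B + V_BE, so I_B = (15 − 0.7)/820 kΩ = 0.0174 mA.
In the active region I_C = β·I_B = 200 × 0.0174 = 3.49 mA.
Collector loop: V_CE = V_CC − I_C·R_C = 15 − 3.49×0.68 = 12.6 V.
Since V_CE = 12.6 V > V_CE(sat) ≈ 0.2 V, the transistor is in the active region as assumed.

I_C ≈ 3.5 mA, V_CE ≈ 13 V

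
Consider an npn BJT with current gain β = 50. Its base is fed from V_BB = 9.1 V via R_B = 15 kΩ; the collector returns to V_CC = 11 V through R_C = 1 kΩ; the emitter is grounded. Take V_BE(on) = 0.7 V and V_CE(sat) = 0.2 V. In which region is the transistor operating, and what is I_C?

saturation; I_C ≈ 11 mA

Assume active: I_B = (9.1 − 0.7)/15 = 0.56 mA, giving I_C = β·I_B = 28 mA.
But then V_CE = 11 − 28×1 = -17 V < V_CE(sat) = 0.2 V — impossible in the active region.
So the transistor is saturated. With V_CE = 0.2 V, I_C = (V_CC − 0.2)/R_C = 10.8/1 = 10.8 mA.
Check: β·I_B = 28 mA > I_C = 10.8 mA, confirming saturation.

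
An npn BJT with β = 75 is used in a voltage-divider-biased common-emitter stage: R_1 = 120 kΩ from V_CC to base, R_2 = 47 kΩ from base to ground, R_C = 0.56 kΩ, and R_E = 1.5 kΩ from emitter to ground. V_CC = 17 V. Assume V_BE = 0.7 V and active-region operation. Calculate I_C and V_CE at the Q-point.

I_C ≈ 2.1 mA, V_CE ≈ 13 V

Thevenize the base divider: V_Th = V_CC·R_2/(R_1+R_2) = 17×47/167 = 4.78 V, R_Th = R_1‖R_2 = 33.8 kΩ.
Base-emitter loop: V_Th = I_B·R_Th + V_BE + (β+1)I_B·R_E, so I_B = (4.78 − 0.7) / (33.8 + 76×1.5) = 0.0276 mA.
I_C = β·I_B = 75×0.0276 = 2.07 mA, and I_E = (β+1)I_B = 2.1 mA.
V_CE = V_CC − I_C·R_C − I_E·R_E = 17 − 2.07×0.56 − 2.1×1.5 = 12.7 V.
V_CE = 12.7 V > 0.2 V confirms active-region operation.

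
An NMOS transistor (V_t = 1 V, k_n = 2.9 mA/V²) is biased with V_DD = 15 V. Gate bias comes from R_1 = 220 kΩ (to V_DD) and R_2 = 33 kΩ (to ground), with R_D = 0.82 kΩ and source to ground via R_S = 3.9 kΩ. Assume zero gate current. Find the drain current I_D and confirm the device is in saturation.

I_D ≈ 0.16 mA

V_G = V_DD·R_2/(R_1+R_2) = 15×33/253 = 1.96 V.
Assume saturation: I_D = (k_n/2)(V_GS − V_t)² with V_GS = V_G − I_D·R_S = 1.96 − 3.9·I_D.
Substituting gives 22.1·I_D² − 11.8·I_D + 1.33 = 0, with roots I_D = 0.16 or 0.376 mA.
The root I_D = 0.376 mA gives V_GS = 0.491 V ≤ V_t, so take I_D = 0.16 mA.
Then V_GS = 1.33 V and V_DS = V_DD − I_D(R_D+R_S) = 15 − 0.16×4.72 = 14.2 V.
Saturation requires V_DS ≥ V_GS − V_t = 0.332 V; 14.2 ≥ 0.332 ✓.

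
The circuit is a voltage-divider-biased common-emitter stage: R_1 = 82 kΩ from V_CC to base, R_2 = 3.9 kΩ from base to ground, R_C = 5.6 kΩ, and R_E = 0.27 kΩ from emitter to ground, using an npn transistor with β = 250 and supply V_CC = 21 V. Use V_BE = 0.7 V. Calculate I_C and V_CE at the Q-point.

I_C ≈ 0.89 mA, V_CE ≈ 16 V

Thevenize the base divider: V_Th = V_CC·R_2/(R_1+R_2) = 21×3.9/85.9 = 0.953 V, R_Th = R_1‖R_2 = 3.72 kΩ.
Base-emitter loop: V_Th = I_B·R_Th + V_BE + (β+1)I_B·R_E, so I_B = (0.953 − 0.7) / (3.72 + 251×0.27) = 0.00354 mA.
I_C = β·I_B = 250×0.00354 = 0.886 mA, and I_E = (β+1)I_B = 0.89 mA.
V_CE = V_CC − I_C·R_C − I_E·R_E = 21 − 0.886×5.6 − 0.89×0.27 = 15.8 V.
V_CE = 15.8 V > 0.2 V confirms active-region operation.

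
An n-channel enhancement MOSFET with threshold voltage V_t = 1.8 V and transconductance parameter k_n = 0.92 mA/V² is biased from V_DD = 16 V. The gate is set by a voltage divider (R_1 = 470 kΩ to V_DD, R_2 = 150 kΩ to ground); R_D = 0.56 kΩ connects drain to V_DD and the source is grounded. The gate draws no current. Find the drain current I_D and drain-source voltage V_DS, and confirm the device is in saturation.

V_G = V_DD·R_2/(R_1+R_2) = 16×150/620 = 3.87 V. With the source grounded, V_GS = V_G = 3.87 V.
Assume saturation: I_D = (k_n/2)(V_GS − V_t)² = (0.92/2)×(3.87 − 1.8)² = 0.46×2.07² = 1.97 mA.
V_DS = V_DD − I_D·R_D = 16 − 1.97×0.56 = 14.9 V.
Saturation requires V_DS ≥ V_GS − V_t = 2.07 V; 14.9 ≥ 2.07 ✓.

I_D ≈ 2 mA, V_DS ≈ 15 V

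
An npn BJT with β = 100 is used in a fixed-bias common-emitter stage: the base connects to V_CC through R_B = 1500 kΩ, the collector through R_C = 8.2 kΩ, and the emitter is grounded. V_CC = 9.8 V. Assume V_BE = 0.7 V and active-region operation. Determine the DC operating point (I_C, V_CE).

I_C ≈ 0.61 mA, V_CE ≈ 4.8 V

Base loop: V_CC = I_B·R_B + V_BE, so I_B = (9.8 − 0.7)/1500 kΩ = 0.00607 mA.
In the active region I_C = β·I_B = 100 × 0.00607 = 0.607 mA.
Collector loop: V_CE = V_CC − I_C·R_C = 9.8 − 0.607×8.2 = 4.83 V.
Since V_CE = 4.83 V > V_CE(sat) ≈ 0.2 V, the transistor is in the active region as assumed.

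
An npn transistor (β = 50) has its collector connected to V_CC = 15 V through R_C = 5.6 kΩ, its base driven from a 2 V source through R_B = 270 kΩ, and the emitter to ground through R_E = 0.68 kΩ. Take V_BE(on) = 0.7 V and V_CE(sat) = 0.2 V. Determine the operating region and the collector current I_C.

Assume active. Base-emitter loop: I_B = (V_BB − V_BE)/(R_B + (β+1)R_E) = (2 − 0.7)/(270 + 51×0.68) = 0.00427 mA.
I_C = β·I_B = 50×0.00427 = 0.213 mA.
V_CE = V_CC − I_C·R_C − I_E·R_E = 15 − 0.213×5.6 − 0.218×0.68 = 13.7 V > V_CE(sat), so the active-region assumption holds.

active; I_C ≈ 0.21 mA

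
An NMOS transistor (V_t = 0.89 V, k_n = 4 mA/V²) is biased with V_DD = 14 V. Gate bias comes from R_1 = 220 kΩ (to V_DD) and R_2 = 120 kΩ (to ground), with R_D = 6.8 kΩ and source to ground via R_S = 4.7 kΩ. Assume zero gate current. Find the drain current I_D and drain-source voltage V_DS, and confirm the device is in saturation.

V_G = V_DD·R_2/(R_1+R_2) = 14×120/340 = 4.94 V.
Assume saturation: I_D = (k_n/2)(V_GS − V_t)² with V_GS = V_G − I_D·R_S = 4.94 − 4.7·I_D.
Substituting gives 44.2·I_D² − 77.2·I_D + 32.8 = 0, with roots I_D = 0.733 or 1.01 mA.
The root I_D = 1.01 mA gives V_GS = 0.178 V ≤ V_t, so take I_D = 0.733 mA.
Then V_GS = 1.5 V and V_DS = V_DD − I_D(R_D+R_S) = 14 − 0.733×11.5 = 5.57 V.
Saturation requires V_DS ≥ V_GS − V_t = 0.605 V; 5.57 ≥ 0.605 ✓.

I_D ≈ 0.73 mA, V_DS ≈ 5.6 V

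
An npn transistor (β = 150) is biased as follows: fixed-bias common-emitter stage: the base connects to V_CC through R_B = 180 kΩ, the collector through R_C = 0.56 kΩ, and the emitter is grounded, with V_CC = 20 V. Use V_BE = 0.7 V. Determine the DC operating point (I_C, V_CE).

Base loop: V_CC = I_B·R_B + V_BE, so I_B = (20 − 0.7)/180 kΩ = 0.107 mA.
In the active region I_C = β·I_B = 150 × 0.107 = 16.1 mA.
Collector loop: V_CE = V_CC − I_C·R_C = 20 − 16.1×0.56 = 11 V.
Since V_CE = 11 V > V_CE(sat) ≈ 0.2 V, the transistor is in the active region as assumed.

I_C ≈ 16 mA, V_CE ≈ 11 V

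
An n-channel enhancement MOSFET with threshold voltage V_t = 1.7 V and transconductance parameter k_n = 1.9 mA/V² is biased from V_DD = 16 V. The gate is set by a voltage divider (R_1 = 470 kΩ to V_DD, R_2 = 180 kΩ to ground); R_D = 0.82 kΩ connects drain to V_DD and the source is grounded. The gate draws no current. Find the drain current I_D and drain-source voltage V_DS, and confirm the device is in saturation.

V_G = V_DD·R_2/(R_1+R_2) = 16×180/650 = 4.43 V. With the source grounded, V_GS = V_G = 4.43 V.
Assume saturation: I_D = (k_n/2)(V_GS − V_t)² = (1.9/2)×(4.43 − 1.7)² = 0.95×2.73² = 7.08 mA.
V_DS = V_DD − I_D·R_D = 16 − 7.08×0.82 = 10.2 V.
Saturation requires V_DS ≥ V_GS − V_t = 2.73 V; 10.2 ≥ 2.73 ✓.

I_D ≈ 7.1 mA, V_DS ≈ 10 V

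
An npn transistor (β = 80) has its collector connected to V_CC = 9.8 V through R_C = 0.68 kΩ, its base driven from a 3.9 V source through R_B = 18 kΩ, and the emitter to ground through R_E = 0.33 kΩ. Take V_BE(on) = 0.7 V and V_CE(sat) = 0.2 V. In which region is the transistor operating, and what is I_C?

active; I_C ≈ 5.7 mA

Assume active. Base-emitter loop: I_B = (V_BB − V_BE)/(R_B + (β+1)R_E) = (3.9 − 0.7)/(18 + 81×0.33) = 0.0715 mA.
I_C = β·I_B = 80×0.0715 = 5.72 mA.
V_CE = V_CC − I_C·R_C − I_E·R_E = 9.8 − 5.72×0.68 − 5.79×0.33 = 4 V > V_CE(sat), so the active-region assumption holds.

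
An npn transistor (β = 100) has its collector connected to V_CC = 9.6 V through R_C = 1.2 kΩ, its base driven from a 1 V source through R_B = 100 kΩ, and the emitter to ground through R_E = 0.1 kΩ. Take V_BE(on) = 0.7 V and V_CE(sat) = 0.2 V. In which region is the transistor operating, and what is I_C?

Assume active. Base-emitter loop: I_B = (V_BB − V_BE)/(R_B + (β+1)R_E) = (1 − 0.7)/(100 + 101×0.1) = 0.00272 mA.
I_C = β·I_B = 100×0.00272 = 0.272 mA.
V_CE = V_CC − I_C·R_C − I_E·R_E = 9.6 − 0.272×1.2 − 0.275×0.1 = 9.25 V > V_CE(sat), so the active-region assumption holds.

active; I_C ≈ 0.27 mA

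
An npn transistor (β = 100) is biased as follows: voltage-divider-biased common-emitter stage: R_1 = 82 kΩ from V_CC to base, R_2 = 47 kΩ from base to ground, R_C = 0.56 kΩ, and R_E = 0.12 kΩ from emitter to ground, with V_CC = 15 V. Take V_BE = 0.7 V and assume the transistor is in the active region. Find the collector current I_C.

Thevenize the base divider: V_Th = V_CC·R_2/(R_1+R_2) = 15×47/129 = 5.47 V, R_Th = R_1‖R_2 = 29.9 kΩ.
Base-emitter loop: V_Th = I_B·R_Th + V_BE + (β+1)I_B·R_E, so I_B = (5.47 − 0.7) / (29.9 + 101×0.12) = 0.113 mA.
I_C = β·I_B = 100×0.113 = 11.3 mA, and I_E = (β+1)I_B = 11.5 mA.
V_CE = V_CC − I_C·R_C − I_E·R_E = 15 − 11.3×0.56 − 11.5×0.12 = 7.27 V.
V_CE = 7.27 V > 0.2 V confirms active-region operation.

I_C ≈ 11 mA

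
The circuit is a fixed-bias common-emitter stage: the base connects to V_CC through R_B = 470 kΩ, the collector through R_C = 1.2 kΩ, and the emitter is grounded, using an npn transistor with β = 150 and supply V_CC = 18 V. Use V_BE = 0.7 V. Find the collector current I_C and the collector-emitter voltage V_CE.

I_C ≈ 5.5 mA, V_CE ≈ 11 V

Base loop: V_CC = I_B·R_B + V_BE, so I_B = (18 − 0.7)/470 kΩ = 0.0368 mA.
In the active region I_C = β·I_B = 150 × 0.0368 = 5.52 mA.
Collector loop: V_CE = V_CC − I_C·R_C = 18 − 5.52×1.2 = 11.4 V.
Since V_CE = 11.4 V > V_CE(sat) ≈ 0.2 V, the transistor is in the active region as assumed.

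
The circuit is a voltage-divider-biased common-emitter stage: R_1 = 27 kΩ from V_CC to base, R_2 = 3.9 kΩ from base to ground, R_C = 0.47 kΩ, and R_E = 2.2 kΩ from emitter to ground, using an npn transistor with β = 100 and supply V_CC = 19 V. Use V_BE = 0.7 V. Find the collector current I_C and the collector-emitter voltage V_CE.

Thevenize the base divider: V_Th = V_CC·R_2/(R_1+R_2) = 19×3.9/30.9 = 2.4 V, R_Th = R_1‖R_2 = 3.41 kΩ.
Base-emitter loop: V_Th = I_B·R_Th + V_BE + (β+1)I_B·R_E, so I_B = (2.4 − 0.7) / (3.41 + 101×2.2) = 0.00753 mA.
I_C = β·I_B = 100×0.00753 = 0.753 mA, and I_E = (β+1)I_B = 0.76 mA.
V_CE = V_CC − I_C·R_C − I_E·R_E = 19 − 0.753×0.47 − 0.76×2.2 = 17 V.
V_CE = 17 V > 0.2 V confirms active-region operation.

I_C ≈ 0.75 mA, V_CE ≈ 17 V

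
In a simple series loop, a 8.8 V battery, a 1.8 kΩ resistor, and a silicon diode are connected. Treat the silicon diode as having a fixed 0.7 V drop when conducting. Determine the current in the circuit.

KVL around the loop: 8.8 = V_D + I·R = 0.7 + I × 1.8 kΩ.
So I = (8.8 − 0.7) / 1.8 kΩ = 8.1 / 1.8 = 4.5 mA.

I ≈ 4.5 mA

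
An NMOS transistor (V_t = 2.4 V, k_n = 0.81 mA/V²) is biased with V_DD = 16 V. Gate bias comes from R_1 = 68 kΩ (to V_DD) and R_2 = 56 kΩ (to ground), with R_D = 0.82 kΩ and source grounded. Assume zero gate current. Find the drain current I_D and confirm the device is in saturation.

I_D ≈ 9.4 mA

V_G = V_DD·R_2/(R_1+R_2) = 16×56/124 = 7.23 V. With the source grounded, V_GS = V_G = 7.23 V.
Assume saturation: I_D = (k_n/2)(V_GS − V_t)² = (0.81/2)×(7.23 − 2.4)² = 0.405×4.83² = 9.43 mA.
V_DS = V_DD − I_D·R_D = 16 − 9.43×0.82 = 8.27 V.
Saturation requires V_DS ≥ V_GS − V_t = 4.83 V; 8.27 ≥ 4.83 ✓.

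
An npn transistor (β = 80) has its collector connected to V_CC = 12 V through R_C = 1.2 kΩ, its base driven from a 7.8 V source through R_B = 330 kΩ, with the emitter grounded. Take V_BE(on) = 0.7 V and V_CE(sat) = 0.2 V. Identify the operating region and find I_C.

Assume active. Base-emitter loop: I_B = (V_BB − V_BE)/R_B = (7.8 − 0.7)/330 = 0.0215 mA.
I_C = β·I_B = 80×0.0215 = 1.72 mA.
V_CE = V_CC − I_C·R_C = 12 − 1.72×1.2 = 9.93 V > V_CE(sat), so the active-region assumption holds.

active; I_C ≈ 1.7 mA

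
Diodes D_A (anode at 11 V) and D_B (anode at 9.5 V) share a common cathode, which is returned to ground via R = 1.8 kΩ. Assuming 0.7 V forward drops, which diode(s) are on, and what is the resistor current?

Only D_A conducts; I_R ≈ 5.7 mA

Assume both conduct. Then node N would need to be at both 11−0.7 = 10.3 V and 9.5−0.7 = 8.8 V, which is impossible.
Assume only D_A conducts: V_N = 11 − 0.7 = 10.3 V, so I_R = 10.3/1.8 = 5.72 mA.
Check D_B: its anode-to-cathode voltage is 9.5 − 10.3 = -0.8 V < 0.7 V, so it is off. The assumption is consistent.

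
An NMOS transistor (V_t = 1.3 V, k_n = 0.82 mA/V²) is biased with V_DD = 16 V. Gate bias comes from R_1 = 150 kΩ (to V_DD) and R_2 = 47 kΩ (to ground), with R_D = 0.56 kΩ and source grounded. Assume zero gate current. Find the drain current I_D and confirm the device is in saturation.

V_G = V_DD·R_2/(R_1+R_2) = 16×47/197 = 3.82 V. With the source grounded, V_GS = V_G = 3.82 V.
Assume saturation: I_D = (k_n/2)(V_GS − V_t)² = (0.82/2)×(3.82 − 1.3)² = 0.41×2.52² = 2.6 mA.
V_DS = V_DD − I_D·R_D = 16 − 2.6×0.56 = 14.5 V.
Saturation requires V_DS ≥ V_GS − V_t = 2.52 V; 14.5 ≥ 2.52 ✓.

I_D ≈ 2.6 mA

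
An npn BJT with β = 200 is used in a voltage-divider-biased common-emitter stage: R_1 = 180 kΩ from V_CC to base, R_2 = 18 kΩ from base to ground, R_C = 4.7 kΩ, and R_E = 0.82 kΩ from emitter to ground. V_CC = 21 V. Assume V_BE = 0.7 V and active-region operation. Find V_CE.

Thevenize the base divider: V_Th = V_CC·R_2/(R_1+R_2) = 21×18/198 = 1.91 V, R_Th = R_1‖R_2 = 16.4 kΩ.
Base-emitter loop: V_Th = I_B·R_Th + V_BE + (β+1)I_B·R_E, so I_B = (1.91 − 0.7) / (16.4 + 201×0.82) = 0.00667 mA.
I_C = β·I_B = 200×0.00667 = 1.33 mA, and I_E = (β+1)I_B = 1.34 mA.
V_CE = V_CC − I_C·R_C − I_E·R_E = 21 − 1.33×4.7 − 1.34×0.82 = 13.6 V.
V_CE = 13.6 V > 0.2 V confirms active-region operation.

V_CE ≈ 14 V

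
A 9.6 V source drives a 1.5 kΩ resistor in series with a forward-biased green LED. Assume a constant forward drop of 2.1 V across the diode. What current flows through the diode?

I ≈ 5 mA

KVL around the loop: 9.6 = V_D + I·R = 2.1 + I × 1.5 kΩ.
So I = (9.6 − 2.1) / 1.5 kΩ = 7.5 / 1.5 = 5 mA.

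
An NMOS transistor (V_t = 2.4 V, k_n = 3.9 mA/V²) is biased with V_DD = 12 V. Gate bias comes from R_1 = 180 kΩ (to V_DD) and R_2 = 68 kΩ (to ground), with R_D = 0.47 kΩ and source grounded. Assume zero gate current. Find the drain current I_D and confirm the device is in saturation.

V_G = V_DD·R_2/(R_1+R_2) = 12×68/248 = 3.29 V. With the source grounded, V_GS = V_G = 3.29 V.
Assume saturation: I_D = (k_n/2)(V_GS − V_t)² = (3.9/2)×(3.29 − 2.4)² = 1.95×0.89² = 1.55 mA.
V_DS = V_DD − I_D·R_D = 12 − 1.55×0.47 = 11.3 V.
Saturation requires V_DS ≥ V_GS − V_t = 0.89 V; 11.3 ≥ 0.89 ✓.

I_D ≈ 1.5 mA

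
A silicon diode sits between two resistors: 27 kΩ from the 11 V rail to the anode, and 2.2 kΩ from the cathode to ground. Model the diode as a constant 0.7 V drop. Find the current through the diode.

The two resistors are in series with the diode, so KVL gives 11 = I·27 + 0.7 + I·2.2.
I = (11 − 0.7) / (27 + 2.2) kΩ = 10.3 / 29.2 = 0.353 mA.

I ≈ 0.35 mA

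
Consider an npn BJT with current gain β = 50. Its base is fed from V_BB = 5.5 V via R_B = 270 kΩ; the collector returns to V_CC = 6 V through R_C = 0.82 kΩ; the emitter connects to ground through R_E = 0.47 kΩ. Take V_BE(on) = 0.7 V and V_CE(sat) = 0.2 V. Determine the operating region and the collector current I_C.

active; I_C ≈ 0.82 mA

Assume active. Base-emitter loop: I_B = (V_BB − V_BE)/(R_B + (β+1)R_E) = (5.5 − 0.7)/(270 + 51×0.47) = 0.0163 mA.
I_C = β·I_B = 50×0.0163 = 0.816 mA.
V_CE = V_CC − I_C·R_C − I_E·R_E = 6 − 0.816×0.82 − 0.833×0.47 = 4.94 V > V_CE(sat), so the active-region assumption holds.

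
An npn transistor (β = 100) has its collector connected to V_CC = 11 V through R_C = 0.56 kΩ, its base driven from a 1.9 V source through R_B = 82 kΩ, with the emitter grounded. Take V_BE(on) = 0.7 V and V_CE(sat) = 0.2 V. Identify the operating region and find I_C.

Assume active. Base-emitter loop: I_B = (V_BB − V_BE)/R_B = (1.9 − 0.7)/82 = 0.0146 mA.
I_C = β·I_B = 100×0.0146 = 1.46 mA.
V_CE = V_CC − I_C·R_C = 11 − 1.46×0.56 = 10.2 V > V_CE(sat), so the active-region assumption holds.

active; I_C ≈ 1.5 mA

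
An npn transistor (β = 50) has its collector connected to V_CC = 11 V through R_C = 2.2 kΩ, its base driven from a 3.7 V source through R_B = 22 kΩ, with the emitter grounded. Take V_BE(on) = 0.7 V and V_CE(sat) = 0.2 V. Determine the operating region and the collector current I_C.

saturation; I_C ≈ 4.9 mA

Assume active: I_B = (3.7 − 0.7)/22 = 0.136 mA, giving I_C = β·I_B = 6.82 mA.
But then V_CE = 11 − 6.82×2.2 = -4 V < V_CE(sat) = 0.2 V — impossible in the active region.
So the transistor is saturated. With V_CE = 0.2 V, I_C = (V_CC − 0.2)/R_C = 10.8/2.2 = 4.91 mA.
Check: β·I_B = 6.82 mA > I_C = 4.91 mA, confirming saturation.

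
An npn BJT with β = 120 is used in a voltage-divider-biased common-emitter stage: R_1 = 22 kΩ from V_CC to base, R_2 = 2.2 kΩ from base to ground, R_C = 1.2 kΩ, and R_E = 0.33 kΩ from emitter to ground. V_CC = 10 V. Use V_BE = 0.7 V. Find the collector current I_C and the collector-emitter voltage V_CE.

Thevenize the base divider: V_Th = V_CC·R_2/(R_1+R_2) = 10×2.2/24.2 = 0.909 V, R_Th = R_1‖R_2 = 2 kΩ.
Base-emitter loop: V_Th = I_B·R_Th + V_BE + (β+1)I_B·R_E, so I_B = (0.909 − 0.7) / (2 + 121×0.33) = 0.00499 mA.
I_C = β·I_B = 120×0.00499 = 0.598 mA, and I_E = (β+1)I_B = 0.603 mA.
V_CE = V_CC − I_C·R_C − I_E·R_E = 10 − 0.598×1.2 − 0.603×0.33 = 9.08 V.
V_CE = 9.08 V > 0.2 V confirms active-region operation.

I_C ≈ 0.6 mA, V_CE ≈ 9.1 V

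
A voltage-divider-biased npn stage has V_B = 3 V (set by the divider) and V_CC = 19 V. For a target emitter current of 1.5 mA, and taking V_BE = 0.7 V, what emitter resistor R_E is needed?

V_E = V_B − V_BE = 3 − 0.7 = 2.3 V.
R_E = V_E / I_E = 2.3 / 1.5 = 1.53 kΩ.

R_E ≈ 1.5 kΩ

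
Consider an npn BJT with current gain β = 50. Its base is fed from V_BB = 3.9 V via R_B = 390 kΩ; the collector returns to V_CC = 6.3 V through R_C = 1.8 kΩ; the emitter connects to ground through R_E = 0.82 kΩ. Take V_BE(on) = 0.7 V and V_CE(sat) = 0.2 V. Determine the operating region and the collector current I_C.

active; I_C ≈ 0.37 mA

Assume active. Base-emitter loop: I_B = (V_BB − V_BE)/(R_B + (β+1)R_E) = (3.9 − 0.7)/(390 + 51×0.82) = 0.00741 mA.
I_C = β·I_B = 50×0.00741 = 0.371 mA.
V_CE = V_CC − I_C·R_C − I_E·R_E = 6.3 − 0.371×1.8 − 0.378×0.82 = 5.32 V > V_CE(sat), so the active-region assumption holds.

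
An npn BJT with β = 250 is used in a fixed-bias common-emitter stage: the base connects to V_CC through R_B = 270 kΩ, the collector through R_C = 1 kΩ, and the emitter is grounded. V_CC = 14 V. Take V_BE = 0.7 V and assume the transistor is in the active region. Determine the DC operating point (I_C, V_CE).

Base loop: V_CC = I_B·R_B + V_BE, so I_B = (14 − 0.7)/270 kΩ = 0.0493 mA.
In the active region I_C = β·I_B = 250 × 0.0493 = 12.3 mA.
Collector loop: V_CE = V_CC − I_C·R_C = 14 − 12.3×1 = 1.69 V.
Since V_CE = 1.69 V > V_CE(sat) ≈ 0.2 V, the transistor is in the active region as assumed.

I_C ≈ 12 mA, V_CE ≈ 1.7 V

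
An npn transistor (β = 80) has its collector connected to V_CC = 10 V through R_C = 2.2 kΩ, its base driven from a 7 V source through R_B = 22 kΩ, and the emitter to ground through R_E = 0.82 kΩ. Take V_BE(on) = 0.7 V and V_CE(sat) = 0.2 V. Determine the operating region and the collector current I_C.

Assume active: I_B = (7 − 0.7)/(22 + 81×0.82) = 0.0713 mA, I_C = β·I_B = 5.7 mA.
Then V_CE = 10 − 5.7×2.2 − 5.77×0.82 = -7.27 V < 0.2 V — the active assumption fails.
Re-solve with V_CE = 0.2 V. KCL at the emitter: V_E/R_E = (V_BB−0.7−V_E)/R_B + (V_CC−0.2−V_E)/R_C, giving V_E = 2.76 V.
I_C = (V_CC − 0.2 − V_E)/R_C = (9.8 − 2.76)/2.2 = 3.2 mA.
Check: I_B = (6.3 − 2.76)/22 = 0.161 mA, and β·I_B = 12.9 mA > I_C, confirming saturation.

saturation; I_C ≈ 3.2 mA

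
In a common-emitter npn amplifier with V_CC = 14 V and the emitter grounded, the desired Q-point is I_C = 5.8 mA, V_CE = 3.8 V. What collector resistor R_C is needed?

R_C ≈ 1.8 kΩ

Collector loop: V_CC = I_C·R_C + V_CE.
R_C = (V_CC − V_CE)/I_C = (14 − 3.8)/5.8 = 1.76 kΩ.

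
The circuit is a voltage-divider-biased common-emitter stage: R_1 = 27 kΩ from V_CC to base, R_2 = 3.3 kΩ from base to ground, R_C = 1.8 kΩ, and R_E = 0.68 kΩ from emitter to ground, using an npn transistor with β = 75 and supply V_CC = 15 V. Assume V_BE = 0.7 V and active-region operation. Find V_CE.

V_CE ≈ 12 V

Thevenize the base divider: V_Th = V_CC·R_2/(R_1+R_2) = 15×3.3/30.3 = 1.63 V, R_Th = R_1‖R_2 = 2.94 kΩ.
Base-emitter loop: V_Th = I_B·R_Th + V_BE + (β+1)I_B·R_E, so I_B = (1.63 − 0.7) / (2.94 + 76×0.68) = 0.0171 mA.
I_C = β·I_B = 75×0.0171 = 1.28 mA, and I_E = (β+1)I_B = 1.3 mA.
V_CE = V_CC − I_C·R_C − I_E·R_E = 15 − 1.28×1.8 − 1.3×0.68 = 11.8 V.
V_CE = 11.8 V > 0.2 V confirms active-region operation.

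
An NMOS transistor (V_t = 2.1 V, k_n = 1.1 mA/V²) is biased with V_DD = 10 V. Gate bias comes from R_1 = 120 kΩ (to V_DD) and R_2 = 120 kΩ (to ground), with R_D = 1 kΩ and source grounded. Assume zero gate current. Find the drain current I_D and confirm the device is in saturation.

V_G = V_DD·R_2/(R_1+R_2) = 10×120/240 = 5 V. With the source grounded, V_GS = V_G = 5 V.
Assume saturation: I_D = (k_n/2)(V_GS − V_t)² = (1.1/2)×(5 − 2.1)² = 0.55×2.9² = 4.63 mA.
V_DS = V_DD − I_D·R_D = 10 − 4.63×1 = 5.37 V.
Saturation requires V_DS ≥ V_GS − V_t = 2.9 V; 5.37 ≥ 2.9 ✓.

I_D ≈ 4.6 mA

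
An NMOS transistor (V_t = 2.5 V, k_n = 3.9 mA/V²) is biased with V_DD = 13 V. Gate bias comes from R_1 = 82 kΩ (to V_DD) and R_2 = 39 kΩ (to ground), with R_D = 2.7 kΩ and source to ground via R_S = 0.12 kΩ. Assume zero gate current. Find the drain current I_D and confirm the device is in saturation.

I_D ≈ 3.3 mA

V_G = V_DD·R_2/(R_1+R_2) = 13×39/121 = 4.19 V.
Assume saturation: I_D = (k_n/2)(V_GS − V_t)² with V_GS = V_G − I_D·R_S = 4.19 − 0.12·I_D.
Substituting gives 0.0281·I_D² − 1.79·I_D + 5.57 = 0, with roots I_D = 3.28 or 60.5 mA.
The root I_D = 60.5 mA gives V_GS = -3.07 V ≤ V_t, so take I_D = 3.28 mA.
Then V_GS = 3.8 V and V_DS = V_DD − I_D(R_D+R_S) = 13 − 3.28×2.82 = 3.75 V.
Saturation requires V_DS ≥ V_GS − V_t = 1.3 V; 3.75 ≥ 1.3 ✓.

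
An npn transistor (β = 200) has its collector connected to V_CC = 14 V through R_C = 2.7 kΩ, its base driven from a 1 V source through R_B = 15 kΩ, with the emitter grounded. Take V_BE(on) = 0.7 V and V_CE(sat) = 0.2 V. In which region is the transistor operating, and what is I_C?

active; I_C ≈ 4 mA

Assume active. Base-emitter loop: I_B = (V_BB − V_BE)/R_B = (1 − 0.7)/15 = 0.02 mA.
I_C = β·I_B = 200×0.02 = 4 mA.
V_CE = V_CC − I_C·R_C = 14 − 4×2.7 = 3.2 V > V_CE(sat), so the active-region assumption holds.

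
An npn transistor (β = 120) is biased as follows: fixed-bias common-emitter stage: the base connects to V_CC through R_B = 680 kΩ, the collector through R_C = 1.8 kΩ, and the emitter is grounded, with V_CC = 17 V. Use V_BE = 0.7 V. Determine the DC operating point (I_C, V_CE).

Base loop: V_CC = I_B·R_B + V_BE, so I_B = (17 − 0.7)/680 kΩ = 0.024 mA.
In the active region I_C = β·I_B = 120 × 0.024 = 2.88 mA.
Collector loop: V_CE = V_CC − I_C·R_C = 17 − 2.88×1.8 = 11.8 V.
Since V_CE = 11.8 V > V_CE(sat) ≈ 0.2 V, the transistor is in the active region as assumed.

I_C ≈ 2.9 mA, V_CE ≈ 12 V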